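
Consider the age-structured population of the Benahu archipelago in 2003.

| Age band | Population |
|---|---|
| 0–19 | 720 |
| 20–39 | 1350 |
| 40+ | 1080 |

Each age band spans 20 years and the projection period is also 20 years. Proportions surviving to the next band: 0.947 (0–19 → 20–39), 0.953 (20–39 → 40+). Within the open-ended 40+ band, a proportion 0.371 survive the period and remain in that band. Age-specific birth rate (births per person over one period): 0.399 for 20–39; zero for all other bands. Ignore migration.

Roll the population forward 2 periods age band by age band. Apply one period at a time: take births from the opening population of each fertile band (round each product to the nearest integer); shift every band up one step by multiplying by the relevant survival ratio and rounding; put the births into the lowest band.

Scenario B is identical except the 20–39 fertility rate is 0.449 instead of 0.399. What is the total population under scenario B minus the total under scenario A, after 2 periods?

98

[period 1]
Births: 1350 × 0.399 = 539
20–39: 720 × 0.947 = 682
40+: 1350 × 0.953 + 1080 × 0.371 = 1287 + 401 = 1688
→ [539, 682, 1688]
[period 2]
Births: 682 × 0.399 = 272
20–39: 539 × 0.947 = 510
40+: 682 × 0.953 + 1688 × 0.371 = 650 + 626 = 1276
→ [272, 510, 1276]
Scenario A total after 2 periods: 2058
Scenario B projection —
[period 1]
Births: 1350 × 0.449 = 606
20–39: 720 × 0.947 = 682
40+: 1350 × 0.953 + 1080 × 0.371 = 1287 + 401 = 1688
→ [606, 682, 1688]
[period 2]
Births: 682 × 0.449 = 306
20–39: 606 × 0.947 = 574
40+: 682 × 0.953 + 1688 × 0.371 = 650 + 626 = 1276
→ [306, 574, 1276]
Scenario B total after 2 periods: 2156
Difference B − A = 2156 − 2058 = 98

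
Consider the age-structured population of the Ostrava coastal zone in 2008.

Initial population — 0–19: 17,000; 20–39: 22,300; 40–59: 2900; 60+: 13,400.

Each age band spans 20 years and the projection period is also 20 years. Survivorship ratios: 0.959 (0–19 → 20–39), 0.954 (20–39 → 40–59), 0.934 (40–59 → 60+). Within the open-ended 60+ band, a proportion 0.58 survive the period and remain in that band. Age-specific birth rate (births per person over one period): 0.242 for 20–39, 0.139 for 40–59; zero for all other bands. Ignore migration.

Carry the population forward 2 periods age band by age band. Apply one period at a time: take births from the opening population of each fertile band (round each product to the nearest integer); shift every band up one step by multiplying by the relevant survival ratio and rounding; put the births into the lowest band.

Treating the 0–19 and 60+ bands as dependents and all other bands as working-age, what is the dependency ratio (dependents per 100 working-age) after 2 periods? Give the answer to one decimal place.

[period 1]
Births: 22300 * 0.242 = 5397 ; 2900 * 0.139 = 403 — total 5800
20–39: 17000 * 0.959 = 16303
40–59: 22300 * 0.954 = 21274
60+: 2900 * 0.934 + 13400 * 0.58 = 2709 + 7772 = 10481
Population now: 0–19=5800, 20–39=16303, 40–59=21274, 60+=10481
[period 2]
Births: 16303 * 0.242 = 3945 ; 21274 * 0.139 = 2957 — total 6902
20–39: 5800 * 0.959 = 5562
40–59: 16303 * 0.954 = 15553
60+: 21274 * 0.934 + 10481 * 0.58 = 19870 + 6079 = 25949
Population now: 0–19=6902, 20–39=5562, 40–59=15553, 60+=25949
Dependents (band 0–19 + band 60+) = 6902 + 25949 = 32851; working-age = 21115; ratio = 32851/21115 × 100 = 155.6

155.6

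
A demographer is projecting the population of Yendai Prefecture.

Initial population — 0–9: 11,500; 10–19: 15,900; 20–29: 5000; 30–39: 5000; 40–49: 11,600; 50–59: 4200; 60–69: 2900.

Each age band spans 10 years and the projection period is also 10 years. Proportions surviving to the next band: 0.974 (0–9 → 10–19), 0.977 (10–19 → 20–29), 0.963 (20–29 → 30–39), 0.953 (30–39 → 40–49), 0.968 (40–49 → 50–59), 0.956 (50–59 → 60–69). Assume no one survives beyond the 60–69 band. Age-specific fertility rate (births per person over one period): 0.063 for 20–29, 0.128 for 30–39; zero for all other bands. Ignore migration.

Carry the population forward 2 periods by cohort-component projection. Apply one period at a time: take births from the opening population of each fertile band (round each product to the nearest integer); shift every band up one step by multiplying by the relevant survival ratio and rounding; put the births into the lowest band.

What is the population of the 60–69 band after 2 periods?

Numbering the groups 1..7 from youngest to oldest:
After projecting period 1:
Births: 5000 × 0.063 = 315 ; 5000 × 0.128 = 640 → total 955
Group 2: 11500 × 0.974 = 11201
Group 3: 15900 × 0.977 = 15534
Group 4: 5000 × 0.963 = 4815
Group 5: 5000 × 0.953 = 4765
Group 6: 11600 × 0.968 = 11229
Group 7: 4200 × 0.956 = 4015
→ [955, 11201, 15534, 4815, 4765, 11229, 4015]
After projecting period 2:
Births: 15534 × 0.063 = 979 ; 4815 × 0.128 = 616 → total 1595
Group 2: 955 × 0.974 = 930
Group 3: 11201 × 0.977 = 10943
Group 4: 15534 × 0.963 = 14959
Group 5: 4815 × 0.953 = 4589
Group 6: 4765 × 0.968 = 4613
Group 7: 11229 × 0.956 = 10735
→ [1595, 930, 10943, 14959, 4589, 4613, 10735]

10735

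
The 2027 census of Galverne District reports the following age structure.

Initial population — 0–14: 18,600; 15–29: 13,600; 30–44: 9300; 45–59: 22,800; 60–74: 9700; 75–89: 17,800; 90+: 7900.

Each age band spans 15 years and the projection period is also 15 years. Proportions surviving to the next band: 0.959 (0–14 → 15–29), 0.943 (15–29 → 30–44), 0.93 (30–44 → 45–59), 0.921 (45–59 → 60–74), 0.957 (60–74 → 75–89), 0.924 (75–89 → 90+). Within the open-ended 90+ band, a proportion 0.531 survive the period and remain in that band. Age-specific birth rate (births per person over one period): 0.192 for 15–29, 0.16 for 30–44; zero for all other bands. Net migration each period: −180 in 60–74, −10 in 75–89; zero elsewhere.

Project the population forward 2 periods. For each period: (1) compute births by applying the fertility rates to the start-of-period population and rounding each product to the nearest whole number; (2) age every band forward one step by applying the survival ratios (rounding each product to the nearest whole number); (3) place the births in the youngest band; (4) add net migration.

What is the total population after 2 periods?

Numbering the bands 1..7 from youngest to oldest:
[period 1]
Births: 13600 × 0.192 = 2611 ; 9300 × 0.16 = 1488 ⇒ total 4099
Band 2: 18600 × 0.959 = 17837
Band 3: 13600 × 0.943 = 12825
Band 4: 9300 × 0.93 = 8649
Band 5: 22800 × 0.921 = 20999
Band 6: 9700 × 0.957 = 9283
Band 7: 17800 × 0.924 + 7900 × 0.531 = 16447 + 4195 = 20642
Net migration: Band 5 − 180 → 20819; Band 6 − 10 → 9273
End of period: [4099, 17837, 12825, 8649, 20819, 9273, 20642]
[period 2]
Births: 17837 × 0.192 = 3425 ; 12825 × 0.16 = 2052 ⇒ total 5477
Band 2: 4099 × 0.959 = 3931
Band 3: 17837 × 0.943 = 16820
Band 4: 12825 × 0.93 = 11927
Band 5: 8649 × 0.921 = 7966
Band 6: 20819 × 0.957 = 19924
Band 7: 9273 × 0.924 + 20642 × 0.531 = 8568 + 10961 = 19529
Net migration: Band 5 − 180 → 7786; Band 6 − 10 → 19914
End of period: [5477, 3931, 16820, 11927, 7786, 19914, 19529]
Total after period 2: 5477 + 3931 + 16820 + 11927 + 7786 + 19914 + 19529 = 85384

85384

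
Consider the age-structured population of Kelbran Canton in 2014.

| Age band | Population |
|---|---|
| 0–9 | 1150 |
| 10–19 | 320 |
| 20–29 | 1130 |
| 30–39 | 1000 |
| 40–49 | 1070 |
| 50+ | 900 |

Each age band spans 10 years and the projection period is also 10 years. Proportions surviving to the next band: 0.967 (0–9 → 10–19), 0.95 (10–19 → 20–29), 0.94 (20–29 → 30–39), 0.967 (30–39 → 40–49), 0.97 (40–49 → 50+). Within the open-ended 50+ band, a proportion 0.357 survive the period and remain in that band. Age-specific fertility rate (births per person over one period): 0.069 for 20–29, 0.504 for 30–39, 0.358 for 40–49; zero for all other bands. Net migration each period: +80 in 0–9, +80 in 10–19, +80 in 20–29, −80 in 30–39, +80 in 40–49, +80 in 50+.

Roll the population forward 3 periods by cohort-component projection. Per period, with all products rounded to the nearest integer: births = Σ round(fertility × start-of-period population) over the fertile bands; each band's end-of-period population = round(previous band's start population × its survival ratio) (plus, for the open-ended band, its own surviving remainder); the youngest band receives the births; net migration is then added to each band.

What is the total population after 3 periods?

Period 1.
Births: 1130 × 0.069 = 78, 1000 × 0.504 = 504, 1070 × 0.358 = 383 ⇒ total 965
10–19: 1150 × 0.967 = 1112
20–29: 320 × 0.95 = 304
30–39: 1130 × 0.94 = 1062
40–49: 1000 × 0.967 = 967
50+: 1070 × 0.97 + 900 × 0.357 = 1038 + 321 = 1359
Net migration: 0–9 + 80 → 1045; 10–19 + 80 → 1192; 20–29 + 80 → 384; 30–39 − 80 → 982; 40–49 + 80 → 1047; 50+ + 80 → 1439
Population now: 0–9=1045, 10–19=1192, 20–29=384, 30–39=982, 40–49=1047, 50+=1439
Period 2.
Births: 384 × 0.069 = 26, 982 × 0.504 = 495, 1047 × 0.358 = 375 ⇒ total 896
10–19: 1045 × 0.967 = 1011
20–29: 1192 × 0.95 = 1132
30–39: 384 × 0.94 = 361
40–49: 982 × 0.967 = 950
50+: 1047 × 0.97 + 1439 × 0.357 = 1016 + 514 = 1530
Net migration: 0–9 + 80 → 976; 10–19 + 80 → 1091; 20–29 + 80 → 1212; 30–39 − 80 → 281; 40–49 + 80 → 1030; 50+ + 80 → 1610
Population now: 0–9=976, 10–19=1091, 20–29=1212, 30–39=281, 40–49=1030, 50+=1610
Period 3.
Births: 1212 × 0.069 = 84, 281 × 0.504 = 142, 1030 × 0.358 = 369 ⇒ total 595
10–19: 976 × 0.967 = 944
20–29: 1091 × 0.95 = 1036
30–39: 1212 × 0.94 = 1139
40–49: 281 × 0.967 = 272
50+: 1030 × 0.97 + 1610 × 0.357 = 999 + 575 = 1574
Net migration: 0–9 + 80 → 675; 10–19 + 80 → 1024; 20–29 + 80 → 1116; 30–39 − 80 → 1059; 40–49 + 80 → 352; 50+ + 80 → 1654
Population now: 0–9=675, 10–19=1024, 20–29=1116, 30–39=1059, 40–49=352, 50+=1654
Total after period 3: 675 + 1024 + 1116 + 1059 + 352 + 1654 = 5880

5880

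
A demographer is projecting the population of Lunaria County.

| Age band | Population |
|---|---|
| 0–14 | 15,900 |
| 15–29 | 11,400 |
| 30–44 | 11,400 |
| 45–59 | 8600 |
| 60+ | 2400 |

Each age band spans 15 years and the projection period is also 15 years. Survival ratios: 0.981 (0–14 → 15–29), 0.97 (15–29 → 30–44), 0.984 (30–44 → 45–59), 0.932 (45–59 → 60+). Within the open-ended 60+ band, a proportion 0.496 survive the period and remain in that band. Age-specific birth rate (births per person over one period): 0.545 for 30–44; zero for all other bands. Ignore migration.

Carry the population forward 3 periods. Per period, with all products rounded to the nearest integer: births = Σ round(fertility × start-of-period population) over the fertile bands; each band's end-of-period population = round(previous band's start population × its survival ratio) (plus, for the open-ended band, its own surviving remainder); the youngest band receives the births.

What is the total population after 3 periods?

After projecting period 1:
Births: 11400 × 0.545 = 6213
15–29: 15900 × 0.981 = 15598
30–44: 11400 × 0.97 = 11058
45–59: 11400 × 0.984 = 11218
60+: 8600 × 0.932 + 2400 × 0.496 = 8015 + 1190 = 9205
Giving 6213 / 15598 / 11058 / 11218 / 9205.
After projecting period 2:
Births: 11058 × 0.545 = 6027
15–29: 6213 × 0.981 = 6095
30–44: 15598 × 0.97 = 15130
45–59: 11058 × 0.984 = 10881
60+: 11218 × 0.932 + 9205 × 0.496 = 10455 + 4566 = 15021
Giving 6027 / 6095 / 15130 / 10881 / 15021.
After projecting period 3:
Births: 15130 × 0.545 = 8246
15–29: 6027 × 0.981 = 5912
30–44: 6095 × 0.97 = 5912
45–59: 15130 × 0.984 = 14888
60+: 10881 × 0.932 + 15021 × 0.496 = 10141 + 7450 = 17591
Giving 8246 / 5912 / 5912 / 14888 / 17591.
Total after period 3: 8246 + 5912 + 5912 + 14888 + 17591 = 52549

52549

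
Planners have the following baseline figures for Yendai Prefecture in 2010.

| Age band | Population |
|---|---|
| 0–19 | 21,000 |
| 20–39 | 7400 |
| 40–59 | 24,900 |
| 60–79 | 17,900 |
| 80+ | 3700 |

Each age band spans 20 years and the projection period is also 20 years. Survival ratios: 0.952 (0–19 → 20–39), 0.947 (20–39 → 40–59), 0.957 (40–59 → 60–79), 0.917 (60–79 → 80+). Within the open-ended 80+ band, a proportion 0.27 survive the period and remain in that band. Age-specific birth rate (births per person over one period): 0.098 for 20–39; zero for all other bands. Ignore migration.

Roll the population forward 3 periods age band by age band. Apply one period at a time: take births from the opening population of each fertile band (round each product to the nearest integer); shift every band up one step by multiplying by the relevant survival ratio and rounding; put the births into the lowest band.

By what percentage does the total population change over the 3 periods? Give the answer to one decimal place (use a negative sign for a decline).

-54.6

Numbering the groups 1..5 from youngest to oldest:
[period 1]
Births: 7400 × 0.098 = 725
Group 2: 21000 × 0.952 = 19992
Group 3: 7400 × 0.947 = 7008
Group 4: 24900 × 0.957 = 23829
Group 5: 17900 × 0.917 + 3700 × 0.27 = 16414 + 999 = 17413
Giving 725 / 19992 / 7008 / 23829 / 17413.
[period 2]
Births: 19992 × 0.098 = 1959
Group 2: 725 × 0.952 = 690
Group 3: 19992 × 0.947 = 18932
Group 4: 7008 × 0.957 = 6707
Group 5: 23829 × 0.917 + 17413 × 0.27 = 21851 + 4702 = 26553
Giving 1959 / 690 / 18932 / 6707 / 26553.
[period 3]
Births: 690 × 0.098 = 68
Group 2: 1959 × 0.952 = 1865
Group 3: 690 × 0.947 = 653
Group 4: 18932 × 0.957 = 18118
Group 5: 6707 × 0.917 + 26553 × 0.27 = 6150 + 7169 = 13319
Giving 68 / 1865 / 653 / 18118 / 13319.
Total: 74900 → 34023; change = -40877; percentage change = -54.6%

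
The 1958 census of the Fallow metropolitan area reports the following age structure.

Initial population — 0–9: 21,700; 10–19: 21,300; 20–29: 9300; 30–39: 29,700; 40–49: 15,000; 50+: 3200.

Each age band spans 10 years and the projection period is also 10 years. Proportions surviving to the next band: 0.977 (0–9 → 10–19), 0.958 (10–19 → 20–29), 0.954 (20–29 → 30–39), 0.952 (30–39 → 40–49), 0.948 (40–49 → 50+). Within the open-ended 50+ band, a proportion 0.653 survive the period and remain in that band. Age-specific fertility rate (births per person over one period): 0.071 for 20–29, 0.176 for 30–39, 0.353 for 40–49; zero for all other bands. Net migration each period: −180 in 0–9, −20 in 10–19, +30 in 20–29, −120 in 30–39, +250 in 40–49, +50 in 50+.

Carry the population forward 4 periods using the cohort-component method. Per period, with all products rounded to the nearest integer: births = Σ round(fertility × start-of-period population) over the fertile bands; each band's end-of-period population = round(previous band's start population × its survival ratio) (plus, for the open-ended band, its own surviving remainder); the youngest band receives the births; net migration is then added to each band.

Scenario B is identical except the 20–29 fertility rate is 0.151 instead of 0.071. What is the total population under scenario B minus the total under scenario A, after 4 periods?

4712

Period 1:
Births: 9300 × 0.071 = 660 ; 29700 × 0.176 = 5227 ; 15000 × 0.353 = 5295 → total 11182
10–19: 21700 × 0.977 = 21201
20–29: 21300 × 0.958 = 20405
30–39: 9300 × 0.954 = 8872
40–49: 29700 × 0.952 = 28274
50+: 15000 × 0.948 + 3200 × 0.653 = 14220 + 2090 = 16310
Net migration: 0–9 − 180 → 11002; 10–19 − 20 → 21181; 20–29 + 30 → 20435; 30–39 − 120 → 8752; 40–49 + 250 → 28524; 50+ + 50 → 16360
End of period: [11002, 21181, 20435, 8752, 28524, 16360]
Period 2:
Births: 20435 × 0.071 = 1451 ; 8752 × 0.176 = 1540 ; 28524 × 0.353 = 10069 → total 13060
10–19: 11002 × 0.977 = 10749
20–29: 21181 × 0.958 = 20291
30–39: 20435 × 0.954 = 19495
40–49: 8752 × 0.952 = 8332
50+: 28524 × 0.948 + 16360 × 0.653 = 27041 + 10683 = 37724
Net migration: 0–9 − 180 → 12880; 10–19 − 20 → 10729; 20–29 + 30 → 20321; 30–39 − 120 → 19375; 40–49 + 250 → 8582; 50+ + 50 → 37774
End of period: [12880, 10729, 20321, 19375, 8582, 37774]
Period 3:
Births: 20321 × 0.071 = 1443 ; 19375 × 0.176 = 3410 ; 8582 × 0.353 = 3029 → total 7882
10–19: 12880 × 0.977 = 12584
20–29: 10729 × 0.958 = 10278
30–39: 20321 × 0.954 = 19386
40–49: 19375 × 0.952 = 18445
50+: 8582 × 0.948 + 37774 × 0.653 = 8136 + 24666 = 32802
Net migration: 0–9 − 180 → 7702; 10–19 − 20 → 12564; 20–29 + 30 → 10308; 30–39 − 120 → 19266; 40–49 + 250 → 18695; 50+ + 50 → 32852
End of period: [7702, 12564, 10308, 19266, 18695, 32852]
Period 4:
Births: 10308 × 0.071 = 732 ; 19266 × 0.176 = 3391 ; 18695 × 0.353 = 6599 → total 10722
10–19: 7702 × 0.977 = 7525
20–29: 12564 × 0.958 = 12036
30–39: 10308 × 0.954 = 9834
40–49: 19266 × 0.952 = 18341
50+: 18695 × 0.948 + 32852 × 0.653 = 17723 + 21452 = 39175
Net migration: 0–9 − 180 → 10542; 10–19 − 20 → 7505; 20–29 + 30 → 12066; 30–39 − 120 → 9714; 40–49 + 250 → 18591; 50+ + 50 → 39225
End of period: [10542, 7505, 12066, 9714, 18591, 39225]
Scenario A total after 4 periods: 97643
Scenario B projection —
Period 1:
Births: 9300 × 0.151 = 1404 ; 29700 × 0.176 = 5227 ; 15000 × 0.353 = 5295 → total 11926
10–19: 21700 × 0.977 = 21201
20–29: 21300 × 0.958 = 20405
30–39: 9300 × 0.954 = 8872
40–49: 29700 × 0.952 = 28274
50+: 15000 × 0.948 + 3200 × 0.653 = 14220 + 2090 = 16310
Net migration: 0–9 − 180 → 11746; 10–19 − 20 → 21181; 20–29 + 30 → 20435; 30–39 − 120 → 8752; 40–49 + 250 → 28524; 50+ + 50 → 16360
End of period: [11746, 21181, 20435, 8752, 28524, 16360]
Period 2:
Births: 20435 × 0.151 = 3086 ; 8752 × 0.176 = 1540 ; 28524 × 0.353 = 10069 → total 14695
10–19: 11746 × 0.977 = 11476
20–29: 21181 × 0.958 = 20291
30–39: 20435 × 0.954 = 19495
40–49: 8752 × 0.952 = 8332
50+: 28524 × 0.948 + 16360 × 0.653 = 27041 + 10683 = 37724
Net migration: 0–9 − 180 → 14515; 10–19 − 20 → 11456; 20–29 + 30 → 20321; 30–39 − 120 → 19375; 40–49 + 250 → 8582; 50+ + 50 → 37774
End of period: [14515, 11456, 20321, 19375, 8582, 37774]
Period 3:
Births: 20321 × 0.151 = 3068 ; 19375 × 0.176 = 3410 ; 8582 × 0.353 = 3029 → total 9507
10–19: 14515 × 0.977 = 14181
20–29: 11456 × 0.958 = 10975
30–39: 20321 × 0.954 = 19386
40–49: 19375 × 0.952 = 18445
50+: 8582 × 0.948 + 37774 × 0.653 = 8136 + 24666 = 32802
Net migration: 0–9 − 180 → 9327; 10–19 − 20 → 14161; 20–29 + 30 → 11005; 30–39 − 120 → 19266; 40–49 + 250 → 18695; 50+ + 50 → 32852
End of period: [9327, 14161, 11005, 19266, 18695, 32852]
Period 4:
Births: 11005 × 0.151 = 1662 ; 19266 × 0.176 = 3391 ; 18695 × 0.353 = 6599 → total 11652
10–19: 9327 × 0.977 = 9112
20–29: 14161 × 0.958 = 13566
30–39: 11005 × 0.954 = 10499
40–49: 19266 × 0.952 = 18341
50+: 18695 × 0.948 + 32852 × 0.653 = 17723 + 21452 = 39175
Net migration: 0–9 − 180 → 11472; 10–19 − 20 → 9092; 20–29 + 30 → 13596; 30–39 − 120 → 10379; 40–49 + 250 → 18591; 50+ + 50 → 39225
End of period: [11472, 9092, 13596, 10379, 18591, 39225]
Scenario B total after 4 periods: 102355
Difference B − A = 102355 − 97643 = 4712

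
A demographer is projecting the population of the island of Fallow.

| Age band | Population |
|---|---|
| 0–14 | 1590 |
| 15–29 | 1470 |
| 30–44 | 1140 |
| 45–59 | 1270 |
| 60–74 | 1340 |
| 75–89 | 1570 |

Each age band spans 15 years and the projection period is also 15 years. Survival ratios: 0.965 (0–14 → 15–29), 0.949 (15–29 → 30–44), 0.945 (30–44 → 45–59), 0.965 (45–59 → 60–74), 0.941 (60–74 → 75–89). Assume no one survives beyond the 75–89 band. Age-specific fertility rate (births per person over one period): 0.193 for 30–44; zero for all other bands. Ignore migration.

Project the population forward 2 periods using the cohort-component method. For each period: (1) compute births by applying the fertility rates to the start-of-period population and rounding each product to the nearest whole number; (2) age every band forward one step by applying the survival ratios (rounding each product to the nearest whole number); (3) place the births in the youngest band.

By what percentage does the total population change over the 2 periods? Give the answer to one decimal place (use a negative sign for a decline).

-35.0

Let group 1 be 0–14 through group 6 = 75–89.
Period 1.
Births: 1140 × 0.193 = 220
Group 2: 1590 × 0.965 = 1534
Group 3: 1470 × 0.949 = 1395
Group 4: 1140 × 0.945 = 1077
Group 5: 1270 × 0.965 = 1226
Group 6: 1340 × 0.941 = 1261
End of period: [220, 1534, 1395, 1077, 1226, 1261]
Period 2.
Births: 1395 × 0.193 = 269
Group 2: 220 × 0.965 = 212
Group 3: 1534 × 0.949 = 1456
Group 4: 1395 × 0.945 = 1318
Group 5: 1077 × 0.965 = 1039
Group 6: 1226 × 0.941 = 1154
End of period: [269, 212, 1456, 1318, 1039, 1154]
Total: 8380 → 5448; change = -2932; percentage change = -35.0%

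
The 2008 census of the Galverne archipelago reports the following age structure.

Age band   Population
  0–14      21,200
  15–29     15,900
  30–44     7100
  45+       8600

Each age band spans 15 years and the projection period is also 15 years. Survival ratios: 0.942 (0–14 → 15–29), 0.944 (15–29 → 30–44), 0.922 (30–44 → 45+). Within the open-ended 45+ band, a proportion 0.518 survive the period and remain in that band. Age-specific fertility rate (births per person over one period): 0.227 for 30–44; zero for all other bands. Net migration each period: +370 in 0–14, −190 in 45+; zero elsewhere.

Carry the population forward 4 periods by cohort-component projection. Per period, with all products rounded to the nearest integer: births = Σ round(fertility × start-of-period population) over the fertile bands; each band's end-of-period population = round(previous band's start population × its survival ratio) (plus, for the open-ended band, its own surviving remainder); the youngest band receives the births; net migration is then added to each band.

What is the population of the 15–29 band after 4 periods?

Let band 1 be 0–14 through band 4 = 45+.
[period 1]
Births: 7100 × 0.227 = 1612
Band 2: 21200 × 0.942 = 19970
Band 3: 15900 × 0.944 = 15010
Band 4: 7100 × 0.922 + 8600 × 0.518 = 6546 + 4455 = 11001
Net migration: Band 1 + 370 → 1982; Band 4 − 190 → 10811
End of period: [1982, 19970, 15010, 10811]
[period 2]
Births: 15010 × 0.227 = 3407
Band 2: 1982 × 0.942 = 1867
Band 3: 19970 × 0.944 = 18852
Band 4: 15010 × 0.922 + 10811 × 0.518 = 13839 + 5600 = 19439
Net migration: Band 1 + 370 → 3777; Band 4 − 190 → 19249
End of period: [3777, 1867, 18852, 19249]
[period 3]
Births: 18852 × 0.227 = 4279
Band 2: 3777 × 0.942 = 3558
Band 3: 1867 × 0.944 = 1762
Band 4: 18852 × 0.922 + 19249 × 0.518 = 17382 + 9971 = 27353
Net migration: Band 1 + 370 → 4649; Band 4 − 190 → 27163
End of period: [4649, 3558, 1762, 27163]
[period 4]
Births: 1762 × 0.227 = 400
Band 2: 4649 × 0.942 = 4379
Band 3: 3558 × 0.944 = 3359
Band 4: 1762 × 0.922 + 27163 × 0.518 = 1625 + 14070 = 15695
Net migration: Band 1 + 370 → 770; Band 4 − 190 → 15505
End of period: [770, 4379, 3359, 15505]

4379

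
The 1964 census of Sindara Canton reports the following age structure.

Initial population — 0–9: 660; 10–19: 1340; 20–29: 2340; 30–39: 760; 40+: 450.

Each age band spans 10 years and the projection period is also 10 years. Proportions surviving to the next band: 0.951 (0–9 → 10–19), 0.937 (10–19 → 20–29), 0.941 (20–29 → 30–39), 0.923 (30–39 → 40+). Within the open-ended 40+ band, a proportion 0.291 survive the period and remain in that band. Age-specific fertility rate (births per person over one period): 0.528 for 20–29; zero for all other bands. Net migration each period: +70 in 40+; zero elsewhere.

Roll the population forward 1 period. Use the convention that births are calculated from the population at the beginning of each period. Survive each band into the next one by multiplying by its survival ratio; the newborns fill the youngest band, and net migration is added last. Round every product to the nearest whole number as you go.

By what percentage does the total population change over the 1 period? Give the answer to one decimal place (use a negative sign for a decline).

Period 1.
Births: 2340 × 0.528 = 1236
10–19: 660 × 0.951 = 628
20–29: 1340 × 0.937 = 1256
30–39: 2340 × 0.941 = 2202
40+: 760 × 0.923 + 450 × 0.291 = 701 + 131 = 832
Net migration: 40+ + 70 → 902
→ [1236, 628, 1256, 2202, 902]
Total: 5550 → 6224; change = 674; percentage change = 12.1%

12.1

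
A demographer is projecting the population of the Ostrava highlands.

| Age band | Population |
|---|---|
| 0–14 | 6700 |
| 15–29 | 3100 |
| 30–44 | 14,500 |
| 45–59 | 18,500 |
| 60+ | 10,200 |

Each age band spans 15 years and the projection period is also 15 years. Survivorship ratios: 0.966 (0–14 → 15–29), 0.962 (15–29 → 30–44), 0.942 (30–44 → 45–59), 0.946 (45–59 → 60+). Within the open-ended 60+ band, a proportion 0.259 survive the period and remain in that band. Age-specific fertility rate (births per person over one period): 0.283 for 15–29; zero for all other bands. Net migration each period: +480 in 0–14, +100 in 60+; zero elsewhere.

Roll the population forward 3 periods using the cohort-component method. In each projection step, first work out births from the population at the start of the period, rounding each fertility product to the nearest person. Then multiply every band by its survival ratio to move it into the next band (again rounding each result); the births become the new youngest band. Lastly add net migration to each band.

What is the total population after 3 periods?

17697

Call the bands 1 to 5, youngest first.
Period 1.
Births: 3100 * 0.283 = 877
Band 2: 6700 * 0.966 = 6472
Band 3: 3100 * 0.962 = 2982
Band 4: 14500 * 0.942 = 13659
Band 5: 18500 * 0.946 + 10200 * 0.259 = 17501 + 2642 = 20143
Net migration: Band 1 + 480 → 1357; Band 5 + 100 → 20243
End of period: [1357, 6472, 2982, 13659, 20243]
Period 2.
Births: 6472 * 0.283 = 1832
Band 2: 1357 * 0.966 = 1311
Band 3: 6472 * 0.962 = 6226
Band 4: 2982 * 0.942 = 2809
Band 5: 13659 * 0.946 + 20243 * 0.259 = 12921 + 5243 = 18164
Net migration: Band 1 + 480 → 2312; Band 5 + 100 → 18264
End of period: [2312, 1311, 6226, 2809, 18264]
Period 3.
Births: 1311 * 0.283 = 371
Band 2: 2312 * 0.966 = 2233
Band 3: 1311 * 0.962 = 1261
Band 4: 6226 * 0.942 = 5865
Band 5: 2809 * 0.946 + 18264 * 0.259 = 2657 + 4730 = 7387
Net migration: Band 1 + 480 → 851; Band 5 + 100 → 7487
End of period: [851, 2233, 1261, 5865, 7487]
Total after period 3: 851 + 2233 + 1261 + 5865 + 7487 = 17697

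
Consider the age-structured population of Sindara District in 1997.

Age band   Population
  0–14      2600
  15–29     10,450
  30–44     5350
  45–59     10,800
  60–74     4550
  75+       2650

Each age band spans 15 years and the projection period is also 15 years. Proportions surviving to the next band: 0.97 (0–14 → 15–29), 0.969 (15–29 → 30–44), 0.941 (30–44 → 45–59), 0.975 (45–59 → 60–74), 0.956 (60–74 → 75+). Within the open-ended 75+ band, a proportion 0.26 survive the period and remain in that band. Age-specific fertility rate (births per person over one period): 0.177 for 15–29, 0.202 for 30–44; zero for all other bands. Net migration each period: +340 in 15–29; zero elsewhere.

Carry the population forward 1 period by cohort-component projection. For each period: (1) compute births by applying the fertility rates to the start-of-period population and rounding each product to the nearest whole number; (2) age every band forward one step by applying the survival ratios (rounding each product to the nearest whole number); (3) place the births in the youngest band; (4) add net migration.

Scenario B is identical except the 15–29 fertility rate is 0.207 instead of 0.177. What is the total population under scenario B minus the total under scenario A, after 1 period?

313

Let group 1 be 0–14 through group 6 = 75+.
— Period 1 —
Births: 10450 * 0.177 = 1850, 5350 * 0.202 = 1081 → total 2931
Group 2: 2600 * 0.97 = 2522
Group 3: 10450 * 0.969 = 10126
Group 4: 5350 * 0.941 = 5034
Group 5: 10800 * 0.975 = 10530
Group 6: 4550 * 0.956 + 2650 * 0.26 = 4350 + 689 = 5039
Net migration: Group 2 + 340 → 2862
Giving 2931 / 2862 / 10126 / 5034 / 10530 / 5039.
Scenario A total after 1 period: 36522
Scenario B projection —
— Period 1 —
Births: 10450 * 0.207 = 2163, 5350 * 0.202 = 1081 → total 3244
Group 2: 2600 * 0.97 = 2522
Group 3: 10450 * 0.969 = 10126
Group 4: 5350 * 0.941 = 5034
Group 5: 10800 * 0.975 = 10530
Group 6: 4550 * 0.956 + 2650 * 0.26 = 4350 + 689 = 5039
Net migration: Group 2 + 340 → 2862
Giving 3244 / 2862 / 10126 / 5034 / 10530 / 5039.
Scenario B total after 1 period: 36835
Difference B − A = 36835 − 36522 = 313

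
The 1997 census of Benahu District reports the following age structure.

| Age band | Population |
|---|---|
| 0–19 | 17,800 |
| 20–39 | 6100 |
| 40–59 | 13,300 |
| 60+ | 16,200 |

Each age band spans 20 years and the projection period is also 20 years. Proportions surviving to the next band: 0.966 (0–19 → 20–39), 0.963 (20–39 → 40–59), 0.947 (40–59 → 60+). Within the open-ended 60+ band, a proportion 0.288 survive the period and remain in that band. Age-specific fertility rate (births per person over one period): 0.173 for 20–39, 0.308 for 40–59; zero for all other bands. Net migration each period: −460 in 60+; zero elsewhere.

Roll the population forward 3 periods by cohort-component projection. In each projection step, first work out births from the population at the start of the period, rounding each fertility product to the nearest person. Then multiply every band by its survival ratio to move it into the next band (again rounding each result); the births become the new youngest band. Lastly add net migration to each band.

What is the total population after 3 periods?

33458

(Bands numbered youngest = 1 to oldest = 4.)
Period 1.
Births: 6100 * 0.173 = 1055, 13300 * 0.308 = 4096 → 5151
Band 2: 17800 * 0.966 = 17195
Band 3: 6100 * 0.963 = 5874
Band 4: 13300 * 0.947 + 16200 * 0.288 = 12595 + 4666 = 17261
Net migration: Band 4 − 460 → 16801
Population now: 0–19=5151, 20–39=17195, 40–59=5874, 60+=16801
Period 2.
Births: 17195 * 0.173 = 2975, 5874 * 0.308 = 1809 → 4784
Band 2: 5151 * 0.966 = 4976
Band 3: 17195 * 0.963 = 16559
Band 4: 5874 * 0.947 + 16801 * 0.288 = 5563 + 4839 = 10402
Net migration: Band 4 − 460 → 9942
Population now: 0–19=4784, 20–39=4976, 40–59=16559, 60+=9942
Period 3.
Births: 4976 * 0.173 = 861, 16559 * 0.308 = 5100 → 5961
Band 2: 4784 * 0.966 = 4621
Band 3: 4976 * 0.963 = 4792
Band 4: 16559 * 0.947 + 9942 * 0.288 = 15681 + 2863 = 18544
Net migration: Band 4 − 460 → 18084
Population now: 0–19=5961, 20–39=4621, 40–59=4792, 60+=18084
Total after period 3: 5961 + 4621 + 4792 + 18084 = 33458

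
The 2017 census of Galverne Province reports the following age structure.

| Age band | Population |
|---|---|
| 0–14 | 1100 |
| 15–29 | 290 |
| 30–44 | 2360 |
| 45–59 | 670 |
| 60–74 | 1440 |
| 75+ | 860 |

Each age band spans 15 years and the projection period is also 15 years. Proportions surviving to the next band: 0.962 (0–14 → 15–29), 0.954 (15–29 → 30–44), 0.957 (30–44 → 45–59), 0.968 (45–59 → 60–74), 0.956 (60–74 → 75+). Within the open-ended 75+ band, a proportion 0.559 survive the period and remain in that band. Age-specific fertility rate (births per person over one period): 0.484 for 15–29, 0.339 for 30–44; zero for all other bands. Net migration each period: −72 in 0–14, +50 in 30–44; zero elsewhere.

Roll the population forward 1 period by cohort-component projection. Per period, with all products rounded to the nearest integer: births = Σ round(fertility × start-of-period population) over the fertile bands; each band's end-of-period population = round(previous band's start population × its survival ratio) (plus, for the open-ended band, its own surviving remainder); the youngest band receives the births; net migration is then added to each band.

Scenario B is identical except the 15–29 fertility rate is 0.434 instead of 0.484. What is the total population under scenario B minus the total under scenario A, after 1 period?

-14

Call the groups 1 to 6, youngest first.
Period 1.
Births: 290 × 0.484 = 140, 2360 × 0.339 = 800 ⇒ total 940
Group 2: 1100 × 0.962 = 1058
Group 3: 290 × 0.954 = 277
Group 4: 2360 × 0.957 = 2259
Group 5: 670 × 0.968 = 649
Group 6: 1440 × 0.956 + 860 × 0.559 = 1377 + 481 = 1858
Net migration: Group 1 − 72 → 868; Group 3 + 50 → 327
Population now: 0–14=868, 15–29=1058, 30–44=327, 45–59=2259, 60–74=649, 75+=1858
Scenario A total after 1 period: 7019
Scenario B projection —
Period 1.
Births: 290 × 0.434 = 126, 2360 × 0.339 = 800 ⇒ total 926
Group 2: 1100 × 0.962 = 1058
Group 3: 290 × 0.954 = 277
Group 4: 2360 × 0.957 = 2259
Group 5: 670 × 0.968 = 649
Group 6: 1440 × 0.956 + 860 × 0.559 = 1377 + 481 = 1858
Net migration: Group 1 − 72 → 854; Group 3 + 50 → 327
Population now: 0–14=854, 15–29=1058, 30–44=327, 45–59=2259, 60–74=649, 75+=1858
Scenario B total after 1 period: 7005
Difference B − A = 7005 − 7019 = -14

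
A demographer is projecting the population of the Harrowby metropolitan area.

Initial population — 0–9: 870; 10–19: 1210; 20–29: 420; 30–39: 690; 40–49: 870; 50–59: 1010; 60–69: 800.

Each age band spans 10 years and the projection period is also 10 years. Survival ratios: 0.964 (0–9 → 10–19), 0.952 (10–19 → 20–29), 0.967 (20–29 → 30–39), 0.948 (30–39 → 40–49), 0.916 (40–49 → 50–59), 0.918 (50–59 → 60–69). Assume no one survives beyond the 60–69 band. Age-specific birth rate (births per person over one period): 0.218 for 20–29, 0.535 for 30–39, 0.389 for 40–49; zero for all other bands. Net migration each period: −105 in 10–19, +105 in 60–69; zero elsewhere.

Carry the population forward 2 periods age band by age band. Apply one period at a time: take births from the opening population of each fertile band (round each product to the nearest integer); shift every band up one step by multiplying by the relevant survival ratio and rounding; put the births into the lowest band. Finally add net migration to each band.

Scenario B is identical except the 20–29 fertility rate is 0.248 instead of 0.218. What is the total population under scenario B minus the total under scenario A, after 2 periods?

Call the groups 1 to 7, youngest first.
Period 1:
Births: 420 * 0.218 = 92, 690 * 0.535 = 369, 870 * 0.389 = 338 — total 799
Group 2: 870 * 0.964 = 839
Group 3: 1210 * 0.952 = 1152
Group 4: 420 * 0.967 = 406
Group 5: 690 * 0.948 = 654
Group 6: 870 * 0.916 = 797
Group 7: 1010 * 0.918 = 927
Net migration: Group 2 − 105 → 734; Group 7 + 105 → 1032
Giving 799 / 734 / 1152 / 406 / 654 / 797 / 1032.
Period 2:
Births: 1152 * 0.218 = 251, 406 * 0.535 = 217, 654 * 0.389 = 254 — total 722
Group 2: 799 * 0.964 = 770
Group 3: 734 * 0.952 = 699
Group 4: 1152 * 0.967 = 1114
Group 5: 406 * 0.948 = 385
Group 6: 654 * 0.916 = 599
Group 7: 797 * 0.918 = 732
Net migration: Group 2 − 105 → 665; Group 7 + 105 → 837
Giving 722 / 665 / 699 / 1114 / 385 / 599 / 837.
Scenario A total after 2 periods: 5021
Scenario B projection —
Period 1:
Births: 420 * 0.248 = 104, 690 * 0.535 = 369, 870 * 0.389 = 338 — total 811
Group 2: 870 * 0.964 = 839
Group 3: 1210 * 0.952 = 1152
Group 4: 420 * 0.967 = 406
Group 5: 690 * 0.948 = 654
Group 6: 870 * 0.916 = 797
Group 7: 1010 * 0.918 = 927
Net migration: Group 2 − 105 → 734; Group 7 + 105 → 1032
Giving 811 / 734 / 1152 / 406 / 654 / 797 / 1032.
Period 2:
Births: 1152 * 0.248 = 286, 406 * 0.535 = 217, 654 * 0.389 = 254 — total 757
Group 2: 811 * 0.964 = 782
Group 3: 734 * 0.952 = 699
Group 4: 1152 * 0.967 = 1114
Group 5: 406 * 0.948 = 385
Group 6: 654 * 0.916 = 599
Group 7: 797 * 0.918 = 732
Net migration: Group 2 − 105 → 677; Group 7 + 105 → 837
Giving 757 / 677 / 699 / 1114 / 385 / 599 / 837.
Scenario B total after 2 periods: 5068
Difference B − A = 5068 − 5021 = 47

47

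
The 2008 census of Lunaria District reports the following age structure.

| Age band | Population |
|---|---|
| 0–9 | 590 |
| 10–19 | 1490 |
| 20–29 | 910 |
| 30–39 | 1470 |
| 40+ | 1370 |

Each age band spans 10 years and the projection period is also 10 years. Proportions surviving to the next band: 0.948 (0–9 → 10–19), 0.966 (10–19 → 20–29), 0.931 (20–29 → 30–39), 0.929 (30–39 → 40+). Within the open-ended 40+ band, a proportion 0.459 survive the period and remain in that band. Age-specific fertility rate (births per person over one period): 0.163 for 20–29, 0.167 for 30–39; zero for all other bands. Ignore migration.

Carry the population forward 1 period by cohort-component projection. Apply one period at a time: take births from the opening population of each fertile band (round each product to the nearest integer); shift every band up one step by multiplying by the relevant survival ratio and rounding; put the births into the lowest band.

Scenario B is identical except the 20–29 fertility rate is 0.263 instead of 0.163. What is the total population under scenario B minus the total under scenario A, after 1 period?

[period 1]
Births: 910 × 0.163 = 148 ; 1470 × 0.167 = 245 — total 393
10–19: 590 × 0.948 = 559
20–29: 1490 × 0.966 = 1439
30–39: 910 × 0.931 = 847
40+: 1470 × 0.929 + 1370 × 0.459 = 1366 + 629 = 1995
Giving 393 / 559 / 1439 / 847 / 1995.
Scenario A total after 1 period: 5233
Scenario B projection —
[period 1]
Births: 910 × 0.263 = 239 ; 1470 × 0.167 = 245 — total 484
10–19: 590 × 0.948 = 559
20–29: 1490 × 0.966 = 1439
30–39: 910 × 0.931 = 847
40+: 1470 × 0.929 + 1370 × 0.459 = 1366 + 629 = 1995
Giving 484 / 559 / 1439 / 847 / 1995.
Scenario B total after 1 period: 5324
Difference B − A = 5324 − 5233 = 91

91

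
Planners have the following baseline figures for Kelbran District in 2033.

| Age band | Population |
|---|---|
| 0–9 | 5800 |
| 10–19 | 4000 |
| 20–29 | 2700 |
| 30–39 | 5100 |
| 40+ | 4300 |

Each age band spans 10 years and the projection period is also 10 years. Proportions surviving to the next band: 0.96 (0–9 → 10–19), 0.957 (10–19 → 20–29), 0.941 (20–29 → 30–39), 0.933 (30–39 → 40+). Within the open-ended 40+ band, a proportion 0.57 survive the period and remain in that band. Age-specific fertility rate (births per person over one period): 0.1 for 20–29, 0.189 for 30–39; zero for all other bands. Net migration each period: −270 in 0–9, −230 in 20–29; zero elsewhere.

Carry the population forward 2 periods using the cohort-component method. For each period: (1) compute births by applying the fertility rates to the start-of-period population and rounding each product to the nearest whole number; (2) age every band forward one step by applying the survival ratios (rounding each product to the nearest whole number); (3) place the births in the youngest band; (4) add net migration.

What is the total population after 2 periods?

16460

(Bands numbered youngest = 1 to oldest = 5.)
[period 1]
Births: 2700 × 0.1 = 270, 5100 × 0.189 = 964 ⇒ total 1234
Band 2: 5800 × 0.96 = 5568
Band 3: 4000 × 0.957 = 3828
Band 4: 2700 × 0.941 = 2541
Band 5: 5100 × 0.933 + 4300 × 0.57 = 4758 + 2451 = 7209
Net migration: Band 1 − 270 → 964; Band 3 − 230 → 3598
End of period: [964, 5568, 3598, 2541, 7209]
[period 2]
Births: 3598 × 0.1 = 360, 2541 × 0.189 = 480 ⇒ total 840
Band 2: 964 × 0.96 = 925
Band 3: 5568 × 0.957 = 5329
Band 4: 3598 × 0.941 = 3386
Band 5: 2541 × 0.933 + 7209 × 0.57 = 2371 + 4109 = 6480
Net migration: Band 1 − 270 → 570; Band 3 − 230 → 5099
End of period: [570, 925, 5099, 3386, 6480]
Total after period 2: 570 + 925 + 5099 + 3386 + 6480 = 16460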